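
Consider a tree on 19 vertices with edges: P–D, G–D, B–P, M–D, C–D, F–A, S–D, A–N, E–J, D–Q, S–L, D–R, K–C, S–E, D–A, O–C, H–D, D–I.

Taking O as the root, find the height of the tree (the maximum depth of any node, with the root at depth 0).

5

A deepest node is J, reached by O → C → D → S → E → J.
That path has 5 edges, so the height is 5.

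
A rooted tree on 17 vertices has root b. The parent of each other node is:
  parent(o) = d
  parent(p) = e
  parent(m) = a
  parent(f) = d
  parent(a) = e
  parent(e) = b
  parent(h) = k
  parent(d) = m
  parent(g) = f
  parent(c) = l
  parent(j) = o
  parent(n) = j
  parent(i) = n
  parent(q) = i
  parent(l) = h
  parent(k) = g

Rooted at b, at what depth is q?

b–e–a–m–d–o–j–n–i–q — 9 edges.

9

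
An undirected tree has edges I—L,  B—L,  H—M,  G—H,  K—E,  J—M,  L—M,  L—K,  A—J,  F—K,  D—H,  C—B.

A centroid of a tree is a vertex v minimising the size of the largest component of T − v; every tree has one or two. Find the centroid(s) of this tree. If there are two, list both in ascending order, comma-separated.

L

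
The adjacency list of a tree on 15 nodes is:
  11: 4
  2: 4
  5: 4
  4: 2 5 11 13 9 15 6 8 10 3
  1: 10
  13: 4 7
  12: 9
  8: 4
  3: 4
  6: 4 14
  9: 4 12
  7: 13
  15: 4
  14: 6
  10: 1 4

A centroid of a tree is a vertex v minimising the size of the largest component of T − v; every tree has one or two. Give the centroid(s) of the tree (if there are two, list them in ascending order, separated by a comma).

4

Delete 4: the remaining components have sizes 2, 2, 2, 2, 1, 1, 1, 1, 1, 1. Max 2 ≤ 7, so 4 is a centroid.
Every other node leaves some component of size > 7, so the centroid is unique.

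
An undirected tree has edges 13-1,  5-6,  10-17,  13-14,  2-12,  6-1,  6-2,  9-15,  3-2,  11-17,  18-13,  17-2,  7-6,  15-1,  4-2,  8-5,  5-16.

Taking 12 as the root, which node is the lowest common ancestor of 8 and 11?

Ancestors of 8 (toward the root): 8, 5, 6, 2, 12.
Ancestors of 11: 11, 17, 2, 12.
The deepest node appearing in both lists is 2.

2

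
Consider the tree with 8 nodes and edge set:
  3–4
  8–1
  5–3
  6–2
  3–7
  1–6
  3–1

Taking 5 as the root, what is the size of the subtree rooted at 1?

4

1's subtree: {1, 8, 6, 2}, size 4.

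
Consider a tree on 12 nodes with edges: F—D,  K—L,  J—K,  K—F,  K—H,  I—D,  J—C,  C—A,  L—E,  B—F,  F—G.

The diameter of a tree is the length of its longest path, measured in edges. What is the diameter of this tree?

A longest path is A–C–J–K–F–D–I, with 6 edges.

6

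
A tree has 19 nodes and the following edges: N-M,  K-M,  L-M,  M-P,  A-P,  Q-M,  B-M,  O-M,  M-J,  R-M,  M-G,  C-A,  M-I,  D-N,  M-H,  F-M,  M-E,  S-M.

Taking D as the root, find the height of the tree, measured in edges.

5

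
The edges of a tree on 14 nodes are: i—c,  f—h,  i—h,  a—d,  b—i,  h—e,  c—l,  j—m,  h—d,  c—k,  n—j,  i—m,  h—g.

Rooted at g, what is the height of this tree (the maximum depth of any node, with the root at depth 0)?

5

The longest root-to-leaf path is g-h-i-m-j-n (5 edges).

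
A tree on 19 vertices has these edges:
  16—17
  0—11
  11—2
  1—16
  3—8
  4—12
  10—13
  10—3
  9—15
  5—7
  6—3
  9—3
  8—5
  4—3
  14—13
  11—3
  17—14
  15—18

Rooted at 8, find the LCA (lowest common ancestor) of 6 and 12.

Path 6→root: 6 3 8; path 12→root: 12 4 3 8.
First common node: 3.

3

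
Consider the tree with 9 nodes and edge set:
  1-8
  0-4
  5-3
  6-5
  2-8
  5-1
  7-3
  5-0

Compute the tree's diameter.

A longest path is 2–8–1–5–3–7, with 5 edges.

5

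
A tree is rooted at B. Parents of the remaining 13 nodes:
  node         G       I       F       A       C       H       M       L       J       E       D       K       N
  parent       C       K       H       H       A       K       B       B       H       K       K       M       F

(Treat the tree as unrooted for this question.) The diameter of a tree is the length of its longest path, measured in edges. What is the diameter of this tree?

BFS from G reaches L last, at distance 7; BFS from L confirms no node is farther.
Path: G–C–A–H–K–M–B–L.

7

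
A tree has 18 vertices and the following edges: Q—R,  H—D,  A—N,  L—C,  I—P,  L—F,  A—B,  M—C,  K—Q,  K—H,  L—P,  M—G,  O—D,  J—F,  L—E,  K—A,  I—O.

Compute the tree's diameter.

BFS from B reaches G last, at distance 11; BFS from G confirms no node is farther.
Path: B – A – K – H – D – O – I – P – L – C – M – G.

11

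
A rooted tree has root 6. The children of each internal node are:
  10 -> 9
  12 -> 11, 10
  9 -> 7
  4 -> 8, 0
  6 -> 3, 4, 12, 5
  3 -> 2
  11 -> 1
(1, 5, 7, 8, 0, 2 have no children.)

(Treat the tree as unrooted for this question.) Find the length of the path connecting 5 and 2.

The path is 5 – 6 – 3 – 2, which has 3 edges.

3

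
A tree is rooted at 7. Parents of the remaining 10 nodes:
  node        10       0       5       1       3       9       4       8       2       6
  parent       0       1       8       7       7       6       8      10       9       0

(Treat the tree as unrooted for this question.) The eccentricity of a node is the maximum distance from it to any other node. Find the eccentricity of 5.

6

Distances from 5 peak at 6, attained at 2 (3 also at distance 6).
5-8-10-0-6-9-2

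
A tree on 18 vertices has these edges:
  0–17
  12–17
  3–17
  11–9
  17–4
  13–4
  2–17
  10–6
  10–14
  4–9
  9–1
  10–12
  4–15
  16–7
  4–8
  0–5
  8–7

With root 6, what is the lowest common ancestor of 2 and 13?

17

2's ancestor chain is 2, 17, 12, 10, 6 and 13's is 13, 4, 17, 12, 10, 6; they first meet at 17.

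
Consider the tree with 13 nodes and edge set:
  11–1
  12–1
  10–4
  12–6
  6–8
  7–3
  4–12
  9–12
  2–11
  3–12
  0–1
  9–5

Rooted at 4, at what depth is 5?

3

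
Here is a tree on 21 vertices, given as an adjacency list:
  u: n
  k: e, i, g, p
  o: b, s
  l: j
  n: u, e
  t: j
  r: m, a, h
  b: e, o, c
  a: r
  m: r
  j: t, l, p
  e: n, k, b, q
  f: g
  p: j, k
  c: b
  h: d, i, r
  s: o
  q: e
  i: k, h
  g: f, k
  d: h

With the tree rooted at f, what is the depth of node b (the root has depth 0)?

f–g–k–e–b — 4 edges.

4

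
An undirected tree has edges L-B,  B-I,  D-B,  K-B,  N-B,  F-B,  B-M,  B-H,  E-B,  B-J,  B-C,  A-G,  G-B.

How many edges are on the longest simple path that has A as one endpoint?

3

Distances from A peak at 3, attained at M (K, C, L, D, J, I, H, E, N, F also at distance 3).
A–G–B–M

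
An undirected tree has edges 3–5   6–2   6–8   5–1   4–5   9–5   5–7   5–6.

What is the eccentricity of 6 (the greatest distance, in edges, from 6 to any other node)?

2

Distances from 6 peak at 2, attained at 3 (7, 1, 9, 4 also at distance 2).
6 – 5 – 3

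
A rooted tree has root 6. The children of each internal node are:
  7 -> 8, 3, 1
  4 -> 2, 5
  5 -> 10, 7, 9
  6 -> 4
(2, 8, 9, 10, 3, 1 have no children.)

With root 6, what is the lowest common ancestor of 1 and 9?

5

Path 1→root: 1 7 5 4 6; path 9→root: 9 5 4 6.
First common node: 5.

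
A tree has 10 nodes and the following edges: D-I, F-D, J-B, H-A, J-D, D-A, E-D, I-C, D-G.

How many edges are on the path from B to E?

B - J - D - E: 3 edges.

3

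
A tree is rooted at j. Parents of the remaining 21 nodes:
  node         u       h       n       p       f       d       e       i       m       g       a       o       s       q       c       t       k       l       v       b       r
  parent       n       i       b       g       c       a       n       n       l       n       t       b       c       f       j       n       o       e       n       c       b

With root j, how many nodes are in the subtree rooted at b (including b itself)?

b's subtree: {b, n, o, r, g, e, t, i, v, u, k, p, l, a, h, m, d}, size 17.

17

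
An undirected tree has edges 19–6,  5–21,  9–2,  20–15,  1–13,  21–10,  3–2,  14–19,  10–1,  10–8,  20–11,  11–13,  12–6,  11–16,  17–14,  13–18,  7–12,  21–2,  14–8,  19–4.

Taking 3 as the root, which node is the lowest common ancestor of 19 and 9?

2

19's ancestor chain is 19, 14, 8, 10, 21, 2, 3 and 9's is 9, 2, 3; they first meet at 2.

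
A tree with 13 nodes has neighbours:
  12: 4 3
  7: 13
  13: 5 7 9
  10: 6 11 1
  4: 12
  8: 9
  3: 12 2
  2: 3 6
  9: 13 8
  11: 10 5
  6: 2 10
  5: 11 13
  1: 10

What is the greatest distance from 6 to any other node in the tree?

6

The node farthest from 6 is 8, via 6–10–11–5–13–9–8 — 6 edges.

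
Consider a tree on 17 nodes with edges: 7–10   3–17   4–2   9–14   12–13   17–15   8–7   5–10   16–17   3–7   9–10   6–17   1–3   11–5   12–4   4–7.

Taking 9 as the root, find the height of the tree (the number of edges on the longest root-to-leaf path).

A deepest node is 15, reached by 9–10–7–3–17–15.
That path has 5 edges, so the height is 5.

5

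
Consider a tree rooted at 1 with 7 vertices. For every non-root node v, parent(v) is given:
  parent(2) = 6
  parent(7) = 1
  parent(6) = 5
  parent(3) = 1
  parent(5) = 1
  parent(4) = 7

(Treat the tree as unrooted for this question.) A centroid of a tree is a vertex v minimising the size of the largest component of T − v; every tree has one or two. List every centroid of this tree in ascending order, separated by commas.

Removing 1 splits the tree into components of sizes 3, 2, 1; the largest is 3 ≤ ⌊7/2⌋ = 3.
No neighbour of 1 does as well, so 1 is the unique centroid.

1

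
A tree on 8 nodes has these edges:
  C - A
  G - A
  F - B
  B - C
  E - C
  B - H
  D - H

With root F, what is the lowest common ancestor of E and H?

B

E's ancestor chain is E, C, B, F and H's is H, B, F; they first meet at B.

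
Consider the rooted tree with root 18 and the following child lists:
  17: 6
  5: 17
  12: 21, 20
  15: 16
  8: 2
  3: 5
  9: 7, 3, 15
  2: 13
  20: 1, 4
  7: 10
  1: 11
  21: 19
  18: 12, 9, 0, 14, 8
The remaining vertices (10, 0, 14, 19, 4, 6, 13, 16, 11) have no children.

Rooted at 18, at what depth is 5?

Path from 18 to 5: 18 – 9 – 3 – 5, which has 3 edges.

3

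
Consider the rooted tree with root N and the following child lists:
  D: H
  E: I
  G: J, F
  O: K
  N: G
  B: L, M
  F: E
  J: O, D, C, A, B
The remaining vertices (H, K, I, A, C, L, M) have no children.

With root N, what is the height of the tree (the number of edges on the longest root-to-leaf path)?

H sits deepest: N – G – J – D – H — 4 edges from the root.

4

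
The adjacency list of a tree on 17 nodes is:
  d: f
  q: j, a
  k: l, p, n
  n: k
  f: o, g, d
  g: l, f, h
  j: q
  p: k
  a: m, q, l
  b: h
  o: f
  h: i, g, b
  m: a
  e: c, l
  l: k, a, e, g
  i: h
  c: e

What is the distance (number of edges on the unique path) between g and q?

3

Walking from g: g – l – a – q. Length 3.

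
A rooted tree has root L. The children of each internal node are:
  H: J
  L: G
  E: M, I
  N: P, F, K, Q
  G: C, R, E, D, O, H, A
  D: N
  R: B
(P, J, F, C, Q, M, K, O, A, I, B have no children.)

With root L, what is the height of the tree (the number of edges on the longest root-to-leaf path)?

F sits deepest: L → G → D → N → F — 4 edges from the root.

4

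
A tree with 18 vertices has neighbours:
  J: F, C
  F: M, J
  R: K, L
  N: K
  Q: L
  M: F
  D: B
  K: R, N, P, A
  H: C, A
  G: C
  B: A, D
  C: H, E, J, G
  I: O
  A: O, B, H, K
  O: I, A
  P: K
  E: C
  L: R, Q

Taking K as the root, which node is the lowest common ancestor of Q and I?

K

Ancestors of Q (toward the root): Q, L, R, K.
Ancestors of I: I, O, A, K.
The deepest node appearing in both lists is K.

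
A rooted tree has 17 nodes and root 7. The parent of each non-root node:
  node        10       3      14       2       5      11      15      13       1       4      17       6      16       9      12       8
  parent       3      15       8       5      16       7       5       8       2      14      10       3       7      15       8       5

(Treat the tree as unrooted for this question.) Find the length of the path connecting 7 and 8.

The path is 7 – 16 – 5 – 8, which has 3 edges.

3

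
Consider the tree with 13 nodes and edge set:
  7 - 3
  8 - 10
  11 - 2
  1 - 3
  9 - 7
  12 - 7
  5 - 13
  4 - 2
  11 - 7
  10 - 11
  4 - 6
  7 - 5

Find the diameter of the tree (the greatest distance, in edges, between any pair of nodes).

A longest path is 6–4–2–11–7–3–1, with 6 edges.

6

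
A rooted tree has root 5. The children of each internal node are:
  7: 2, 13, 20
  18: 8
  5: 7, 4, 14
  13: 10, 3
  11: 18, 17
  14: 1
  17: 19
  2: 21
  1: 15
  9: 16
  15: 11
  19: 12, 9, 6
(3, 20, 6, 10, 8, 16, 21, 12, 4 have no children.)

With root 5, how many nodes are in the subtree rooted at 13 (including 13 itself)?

13's subtree: {13, 3, 10}, size 3.

3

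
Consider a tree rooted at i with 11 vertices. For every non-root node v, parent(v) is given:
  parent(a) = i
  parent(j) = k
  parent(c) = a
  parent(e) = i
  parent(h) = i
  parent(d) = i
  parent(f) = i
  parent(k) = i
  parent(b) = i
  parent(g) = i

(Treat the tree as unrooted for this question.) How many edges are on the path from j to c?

4

Walking from j: j – k – i – a – c. Length 4.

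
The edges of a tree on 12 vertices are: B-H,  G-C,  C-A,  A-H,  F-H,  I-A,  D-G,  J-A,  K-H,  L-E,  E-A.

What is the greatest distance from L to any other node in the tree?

The node farthest from L is D, via L – E – A – C – G – D — 5 edges.

5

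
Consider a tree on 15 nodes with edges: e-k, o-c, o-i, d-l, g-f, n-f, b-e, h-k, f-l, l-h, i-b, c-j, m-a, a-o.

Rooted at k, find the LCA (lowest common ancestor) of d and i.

k

Path d→root: d l h k; path i→root: i b e k.
First common node: k.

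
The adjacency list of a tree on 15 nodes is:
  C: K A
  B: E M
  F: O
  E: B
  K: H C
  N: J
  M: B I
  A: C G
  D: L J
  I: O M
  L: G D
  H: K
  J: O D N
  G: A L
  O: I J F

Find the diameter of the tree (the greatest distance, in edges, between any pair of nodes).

12

BFS from H reaches E last, at distance 12; BFS from E confirms no node is farther.
Path: H-K-C-A-G-L-D-J-O-I-M-B-E.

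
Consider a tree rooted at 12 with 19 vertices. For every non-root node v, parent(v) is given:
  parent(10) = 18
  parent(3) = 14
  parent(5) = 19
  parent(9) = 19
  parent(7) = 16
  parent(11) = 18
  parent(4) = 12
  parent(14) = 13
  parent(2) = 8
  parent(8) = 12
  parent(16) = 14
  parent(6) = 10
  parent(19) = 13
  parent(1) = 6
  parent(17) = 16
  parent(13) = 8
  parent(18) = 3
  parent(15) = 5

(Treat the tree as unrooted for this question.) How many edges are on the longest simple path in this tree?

9

BFS from 1 reaches 15 last, at distance 9; BFS from 15 confirms no node is farther.
Path: 1-6-10-18-3-14-13-19-5-15.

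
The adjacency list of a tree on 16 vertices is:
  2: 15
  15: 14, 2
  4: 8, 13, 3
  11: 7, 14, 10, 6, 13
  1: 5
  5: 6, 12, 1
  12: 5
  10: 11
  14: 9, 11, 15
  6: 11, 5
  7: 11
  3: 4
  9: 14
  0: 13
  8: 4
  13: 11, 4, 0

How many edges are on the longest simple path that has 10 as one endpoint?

4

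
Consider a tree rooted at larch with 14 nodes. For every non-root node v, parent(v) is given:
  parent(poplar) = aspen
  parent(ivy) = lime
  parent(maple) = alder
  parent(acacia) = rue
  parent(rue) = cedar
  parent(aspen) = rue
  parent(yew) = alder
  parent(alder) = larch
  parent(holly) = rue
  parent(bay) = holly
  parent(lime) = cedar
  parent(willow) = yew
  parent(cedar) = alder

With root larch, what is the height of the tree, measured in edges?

5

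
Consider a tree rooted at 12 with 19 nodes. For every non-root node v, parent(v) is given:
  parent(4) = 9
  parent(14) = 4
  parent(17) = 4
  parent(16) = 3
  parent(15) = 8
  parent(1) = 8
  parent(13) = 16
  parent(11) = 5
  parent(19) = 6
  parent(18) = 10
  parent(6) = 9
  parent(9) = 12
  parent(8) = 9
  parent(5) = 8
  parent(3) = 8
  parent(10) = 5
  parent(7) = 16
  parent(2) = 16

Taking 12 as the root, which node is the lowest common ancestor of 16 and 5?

8

Path 16→root: 16 3 8 9 12; path 5→root: 5 8 9 12.
First common node: 8.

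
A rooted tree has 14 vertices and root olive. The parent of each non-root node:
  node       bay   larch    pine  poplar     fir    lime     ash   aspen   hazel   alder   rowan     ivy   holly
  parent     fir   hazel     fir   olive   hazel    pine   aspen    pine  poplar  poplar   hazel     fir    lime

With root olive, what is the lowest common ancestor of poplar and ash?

Path poplar→root: poplar olive; path ash→root: ash aspen pine fir hazel poplar olive.
First common node: poplar.

poplar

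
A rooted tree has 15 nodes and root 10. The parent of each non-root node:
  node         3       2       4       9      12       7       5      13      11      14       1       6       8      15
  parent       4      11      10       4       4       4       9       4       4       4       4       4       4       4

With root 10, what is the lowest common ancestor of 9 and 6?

9's ancestor chain is 9, 4, 10 and 6's is 6, 4, 10; they first meet at 4.

4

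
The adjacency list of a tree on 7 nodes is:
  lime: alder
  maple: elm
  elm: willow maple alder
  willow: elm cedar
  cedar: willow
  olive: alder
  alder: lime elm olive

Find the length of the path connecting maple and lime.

The path is maple – elm – alder – lime, which has 3 edges.

3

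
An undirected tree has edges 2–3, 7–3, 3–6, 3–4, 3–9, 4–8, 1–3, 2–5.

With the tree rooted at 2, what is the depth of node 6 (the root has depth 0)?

2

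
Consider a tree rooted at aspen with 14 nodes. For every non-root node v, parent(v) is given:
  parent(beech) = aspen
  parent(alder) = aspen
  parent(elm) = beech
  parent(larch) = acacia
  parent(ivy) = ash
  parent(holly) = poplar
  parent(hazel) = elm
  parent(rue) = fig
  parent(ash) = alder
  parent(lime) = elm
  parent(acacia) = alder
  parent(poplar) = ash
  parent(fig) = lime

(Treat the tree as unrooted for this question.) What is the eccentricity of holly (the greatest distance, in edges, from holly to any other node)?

The node farthest from holly is rue, via holly-poplar-ash-alder-aspen-beech-elm-lime-fig-rue — 9 edges.

9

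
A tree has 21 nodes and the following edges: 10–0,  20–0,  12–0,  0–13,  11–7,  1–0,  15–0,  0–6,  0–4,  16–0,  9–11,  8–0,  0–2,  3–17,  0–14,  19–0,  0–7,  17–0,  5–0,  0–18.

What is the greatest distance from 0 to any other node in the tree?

A farthest node from 0 is 9.
The path 0 – 7 – 11 – 9 has 3 edges.

3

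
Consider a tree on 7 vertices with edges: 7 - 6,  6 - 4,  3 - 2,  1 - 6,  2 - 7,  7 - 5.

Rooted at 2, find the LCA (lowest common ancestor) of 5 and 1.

7

Path 5→root: 5 7 2; path 1→root: 1 6 7 2.
First common node: 7.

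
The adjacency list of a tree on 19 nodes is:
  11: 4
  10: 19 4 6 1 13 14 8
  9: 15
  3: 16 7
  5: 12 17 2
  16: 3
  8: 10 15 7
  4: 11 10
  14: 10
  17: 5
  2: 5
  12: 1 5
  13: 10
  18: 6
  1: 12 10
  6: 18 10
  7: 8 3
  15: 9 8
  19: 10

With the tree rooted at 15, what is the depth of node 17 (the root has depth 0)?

6

Path from 15 to 17: 15 → 8 → 10 → 1 → 12 → 5 → 17, which has 6 edges.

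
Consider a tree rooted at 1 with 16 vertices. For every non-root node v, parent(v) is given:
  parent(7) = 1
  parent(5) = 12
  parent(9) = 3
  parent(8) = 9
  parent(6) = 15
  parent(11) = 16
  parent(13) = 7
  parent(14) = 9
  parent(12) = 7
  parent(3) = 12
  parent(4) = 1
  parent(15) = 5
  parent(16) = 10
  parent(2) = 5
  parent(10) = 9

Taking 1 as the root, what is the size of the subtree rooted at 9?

The subtree rooted at 9 contains: 9, 8, 14, 10, 16, 11 — 6 nodes.

6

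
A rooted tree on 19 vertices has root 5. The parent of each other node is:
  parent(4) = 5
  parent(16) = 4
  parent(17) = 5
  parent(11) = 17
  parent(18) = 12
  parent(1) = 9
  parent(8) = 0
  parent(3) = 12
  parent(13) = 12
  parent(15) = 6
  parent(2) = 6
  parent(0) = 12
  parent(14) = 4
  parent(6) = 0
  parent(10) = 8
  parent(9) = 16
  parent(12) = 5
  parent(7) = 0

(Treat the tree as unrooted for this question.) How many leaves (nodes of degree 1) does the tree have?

10

Exactly 10 nodes have a single neighbour: 1, 2, 3, 7, 10, 11, 13, 14, 15, 18.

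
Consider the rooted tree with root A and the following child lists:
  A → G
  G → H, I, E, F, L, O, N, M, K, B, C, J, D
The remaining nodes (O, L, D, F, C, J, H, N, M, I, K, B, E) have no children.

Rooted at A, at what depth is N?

A – G – N — 2 edges.

2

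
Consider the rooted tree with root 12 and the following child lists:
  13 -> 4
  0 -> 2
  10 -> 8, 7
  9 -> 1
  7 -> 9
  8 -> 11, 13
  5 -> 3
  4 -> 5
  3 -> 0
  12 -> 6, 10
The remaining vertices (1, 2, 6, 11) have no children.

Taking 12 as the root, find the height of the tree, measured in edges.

The longest root-to-leaf path is 12-10-8-13-4-5-3-0-2 (8 edges).

8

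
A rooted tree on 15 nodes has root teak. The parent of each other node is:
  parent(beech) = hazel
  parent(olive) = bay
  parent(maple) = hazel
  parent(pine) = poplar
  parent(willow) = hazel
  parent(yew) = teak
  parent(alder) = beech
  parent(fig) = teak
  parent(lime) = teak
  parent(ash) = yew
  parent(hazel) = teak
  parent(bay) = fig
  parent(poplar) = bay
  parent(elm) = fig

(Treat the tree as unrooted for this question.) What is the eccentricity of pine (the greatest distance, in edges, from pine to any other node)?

A farthest node from pine is alder.
The path pine-poplar-bay-fig-teak-hazel-beech-alder has 7 edges.

7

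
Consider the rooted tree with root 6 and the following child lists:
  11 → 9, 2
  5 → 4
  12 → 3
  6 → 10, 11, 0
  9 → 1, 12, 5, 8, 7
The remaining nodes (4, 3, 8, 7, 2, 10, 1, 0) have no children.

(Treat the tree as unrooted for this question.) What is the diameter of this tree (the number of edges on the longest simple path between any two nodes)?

5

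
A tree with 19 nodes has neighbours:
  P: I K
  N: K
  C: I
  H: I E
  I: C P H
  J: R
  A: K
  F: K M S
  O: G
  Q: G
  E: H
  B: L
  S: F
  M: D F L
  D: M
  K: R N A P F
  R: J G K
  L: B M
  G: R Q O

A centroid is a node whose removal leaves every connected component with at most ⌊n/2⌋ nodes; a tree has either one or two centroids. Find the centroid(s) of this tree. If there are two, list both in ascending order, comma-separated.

Delete K: the remaining components have sizes 6, 5, 5, 1, 1. Max 6 ≤ 9, so K is a centroid.
No neighbour of K does as well, so K is the unique centroid.

K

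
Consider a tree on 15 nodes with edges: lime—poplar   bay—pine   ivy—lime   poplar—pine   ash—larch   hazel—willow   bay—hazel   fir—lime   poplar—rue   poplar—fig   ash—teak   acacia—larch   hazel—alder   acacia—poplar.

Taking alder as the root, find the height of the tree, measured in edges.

8

teak sits deepest: alder–hazel–bay–pine–poplar–acacia–larch–ash–teak — 8 edges from the root.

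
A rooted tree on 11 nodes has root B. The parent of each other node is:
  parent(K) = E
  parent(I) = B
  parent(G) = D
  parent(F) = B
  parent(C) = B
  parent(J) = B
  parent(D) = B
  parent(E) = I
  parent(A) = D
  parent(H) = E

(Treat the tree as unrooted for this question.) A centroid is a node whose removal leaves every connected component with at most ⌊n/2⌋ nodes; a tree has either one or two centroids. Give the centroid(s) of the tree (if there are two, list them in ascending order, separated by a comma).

B

Delete B: the remaining components have sizes 4, 3, 1, 1, 1. Max 4 ≤ 5, so B is a centroid.
Every other node leaves some component of size > 5, so the centroid is unique.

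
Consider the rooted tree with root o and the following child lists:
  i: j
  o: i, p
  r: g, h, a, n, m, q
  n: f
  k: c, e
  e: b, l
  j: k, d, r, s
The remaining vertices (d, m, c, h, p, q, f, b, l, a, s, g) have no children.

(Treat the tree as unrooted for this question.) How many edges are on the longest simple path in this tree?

6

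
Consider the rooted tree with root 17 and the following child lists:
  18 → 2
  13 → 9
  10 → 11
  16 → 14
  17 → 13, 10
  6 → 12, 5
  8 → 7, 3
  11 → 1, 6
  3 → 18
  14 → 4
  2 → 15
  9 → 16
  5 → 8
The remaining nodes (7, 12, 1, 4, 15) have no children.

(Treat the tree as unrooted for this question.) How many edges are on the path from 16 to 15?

12

The path is 16–9–13–17–10–11–6–5–8–3–18–2–15, which has 12 edges.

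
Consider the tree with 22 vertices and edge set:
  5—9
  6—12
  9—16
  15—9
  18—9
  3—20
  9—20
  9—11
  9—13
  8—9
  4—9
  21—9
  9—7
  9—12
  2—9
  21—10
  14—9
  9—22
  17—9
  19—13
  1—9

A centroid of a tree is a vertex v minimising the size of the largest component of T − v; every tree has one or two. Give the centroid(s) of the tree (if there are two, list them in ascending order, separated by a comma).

9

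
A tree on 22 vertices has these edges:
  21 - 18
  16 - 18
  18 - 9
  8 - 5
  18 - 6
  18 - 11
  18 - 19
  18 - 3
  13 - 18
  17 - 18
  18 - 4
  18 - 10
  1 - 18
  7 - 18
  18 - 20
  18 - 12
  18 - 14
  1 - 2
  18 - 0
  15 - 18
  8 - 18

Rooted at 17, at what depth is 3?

2

Path from 17 to 3: 17–18–3, which has 2 edges.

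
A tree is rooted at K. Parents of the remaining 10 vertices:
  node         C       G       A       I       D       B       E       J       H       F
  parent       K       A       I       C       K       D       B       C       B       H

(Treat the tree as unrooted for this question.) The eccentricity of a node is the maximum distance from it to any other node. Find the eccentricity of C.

The node farthest from C is F, via C – K – D – B – H – F — 5 edges.

5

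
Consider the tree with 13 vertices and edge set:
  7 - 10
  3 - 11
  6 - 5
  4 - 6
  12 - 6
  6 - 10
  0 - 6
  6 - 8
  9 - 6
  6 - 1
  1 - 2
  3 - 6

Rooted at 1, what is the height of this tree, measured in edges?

3

The longest root-to-leaf path is 1–6–10–7 (3 edges).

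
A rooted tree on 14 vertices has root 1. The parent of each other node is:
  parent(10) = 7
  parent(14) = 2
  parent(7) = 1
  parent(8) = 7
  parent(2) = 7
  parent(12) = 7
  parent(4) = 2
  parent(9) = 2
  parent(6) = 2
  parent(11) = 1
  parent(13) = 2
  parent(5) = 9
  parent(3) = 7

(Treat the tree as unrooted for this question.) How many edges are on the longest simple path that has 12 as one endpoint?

The node farthest from 12 is 5, via 12-7-2-9-5 — 4 edges.

4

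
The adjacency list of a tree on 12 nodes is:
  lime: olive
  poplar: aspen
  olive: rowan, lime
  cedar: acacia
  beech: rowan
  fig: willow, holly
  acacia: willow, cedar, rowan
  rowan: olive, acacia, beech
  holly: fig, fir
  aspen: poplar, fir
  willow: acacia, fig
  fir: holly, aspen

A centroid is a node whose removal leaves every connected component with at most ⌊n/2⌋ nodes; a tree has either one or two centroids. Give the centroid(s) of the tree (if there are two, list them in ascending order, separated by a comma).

Removing willow splits the tree into components of sizes 6, 5; the largest is 6 ≤ ⌊12/2⌋ = 6.
acacia is adjacent to willow and is also a centroid (the largest component after removing it is likewise 6).

acacia, willow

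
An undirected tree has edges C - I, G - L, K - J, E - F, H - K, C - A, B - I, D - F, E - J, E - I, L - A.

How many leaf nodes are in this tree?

4

Degree-1 nodes: B, D, G, H — 4 of them.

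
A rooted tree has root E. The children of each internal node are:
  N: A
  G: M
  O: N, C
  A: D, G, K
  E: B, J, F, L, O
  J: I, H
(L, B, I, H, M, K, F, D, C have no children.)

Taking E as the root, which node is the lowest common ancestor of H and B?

E

Path H→root: H J E; path B→root: B E.
First common node: E.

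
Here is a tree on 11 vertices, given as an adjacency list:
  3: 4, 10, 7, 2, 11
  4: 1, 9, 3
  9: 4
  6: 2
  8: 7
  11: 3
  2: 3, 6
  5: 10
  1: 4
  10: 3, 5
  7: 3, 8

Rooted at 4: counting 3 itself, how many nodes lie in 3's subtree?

8

3's subtree: {3, 7, 2, 10, 11, 8, 6, 5}, size 8.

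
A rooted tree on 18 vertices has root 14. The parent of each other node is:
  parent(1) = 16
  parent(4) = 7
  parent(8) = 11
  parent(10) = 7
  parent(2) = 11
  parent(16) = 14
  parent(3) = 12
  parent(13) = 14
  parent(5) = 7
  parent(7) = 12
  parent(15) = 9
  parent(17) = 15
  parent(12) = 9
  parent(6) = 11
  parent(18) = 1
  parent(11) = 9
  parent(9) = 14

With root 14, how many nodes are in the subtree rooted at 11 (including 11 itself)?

Descendants of 11 (including itself): 11, 6, 8, 2. That's 4.

4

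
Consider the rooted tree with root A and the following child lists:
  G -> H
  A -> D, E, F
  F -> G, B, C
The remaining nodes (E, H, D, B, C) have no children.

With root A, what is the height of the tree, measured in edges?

H sits deepest: A → F → G → H — 3 edges from the root.

3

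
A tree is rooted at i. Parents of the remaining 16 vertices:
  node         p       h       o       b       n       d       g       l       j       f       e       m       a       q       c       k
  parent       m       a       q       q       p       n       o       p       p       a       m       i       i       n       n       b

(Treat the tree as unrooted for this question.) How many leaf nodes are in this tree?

Exactly 9 nodes have a single neighbour: c, d, e, f, g, h, j, k, l.

9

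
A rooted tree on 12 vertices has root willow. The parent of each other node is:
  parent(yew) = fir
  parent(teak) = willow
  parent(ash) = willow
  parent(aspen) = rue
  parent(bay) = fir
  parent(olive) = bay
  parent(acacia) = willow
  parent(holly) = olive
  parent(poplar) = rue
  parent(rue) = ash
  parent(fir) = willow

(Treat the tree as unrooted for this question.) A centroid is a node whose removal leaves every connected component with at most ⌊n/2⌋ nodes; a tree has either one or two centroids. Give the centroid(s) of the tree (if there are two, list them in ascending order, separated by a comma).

willow

If willow is removed the pieces have sizes 5, 4, 1, 1, all ≤ ⌊12/2⌋ = 6.
No neighbour of willow does as well, so willow is the unique centroid.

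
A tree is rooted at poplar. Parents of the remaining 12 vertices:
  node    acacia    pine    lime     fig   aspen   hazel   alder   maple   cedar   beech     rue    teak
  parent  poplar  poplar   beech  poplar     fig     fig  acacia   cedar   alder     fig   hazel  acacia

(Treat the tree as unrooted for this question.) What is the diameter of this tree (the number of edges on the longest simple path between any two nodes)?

BFS from maple reaches lime last, at distance 7; BFS from lime confirms no node is farther.
Path: maple-cedar-alder-acacia-poplar-fig-beech-lime.

7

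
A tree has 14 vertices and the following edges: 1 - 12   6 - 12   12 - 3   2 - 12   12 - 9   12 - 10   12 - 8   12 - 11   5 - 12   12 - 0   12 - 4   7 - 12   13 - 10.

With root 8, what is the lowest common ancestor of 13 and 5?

12

13's ancestor chain is 13, 10, 12, 8 and 5's is 5, 12, 8; they first meet at 12.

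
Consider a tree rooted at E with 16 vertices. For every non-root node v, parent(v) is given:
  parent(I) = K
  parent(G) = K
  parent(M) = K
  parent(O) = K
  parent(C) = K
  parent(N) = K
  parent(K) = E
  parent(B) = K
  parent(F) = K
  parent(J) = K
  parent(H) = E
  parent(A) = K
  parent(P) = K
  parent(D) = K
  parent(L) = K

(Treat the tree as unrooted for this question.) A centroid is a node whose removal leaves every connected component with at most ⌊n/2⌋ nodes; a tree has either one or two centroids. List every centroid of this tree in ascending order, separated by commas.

K

Removing K splits the tree into components of sizes 2, 1, 1, 1, 1, 1, 1, 1, 1, 1, 1, 1, 1, 1; the largest is 2 ≤ ⌊16/2⌋ = 8.
No neighbour of K does as well, so K is the unique centroid.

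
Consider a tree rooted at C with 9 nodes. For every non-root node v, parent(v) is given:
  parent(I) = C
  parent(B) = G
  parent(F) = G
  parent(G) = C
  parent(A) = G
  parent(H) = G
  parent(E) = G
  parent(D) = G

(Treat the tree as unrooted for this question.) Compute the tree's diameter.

3

A longest path is I-C-G-B, with 3 edges.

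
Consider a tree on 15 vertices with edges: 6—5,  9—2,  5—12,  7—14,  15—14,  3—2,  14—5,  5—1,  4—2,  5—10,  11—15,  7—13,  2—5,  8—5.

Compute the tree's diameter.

5

BFS from 11 reaches 4 last, at distance 5; BFS from 4 confirms no node is farther.
Path: 11–15–14–5–2–4.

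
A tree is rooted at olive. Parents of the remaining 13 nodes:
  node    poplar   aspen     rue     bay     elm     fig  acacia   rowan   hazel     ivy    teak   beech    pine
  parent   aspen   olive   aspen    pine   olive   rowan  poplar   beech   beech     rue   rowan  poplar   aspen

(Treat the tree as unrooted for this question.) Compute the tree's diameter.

BFS from teak reaches bay last, at distance 6; BFS from bay confirms no node is farther.
Path: teak - rowan - beech - poplar - aspen - pine - bay.

6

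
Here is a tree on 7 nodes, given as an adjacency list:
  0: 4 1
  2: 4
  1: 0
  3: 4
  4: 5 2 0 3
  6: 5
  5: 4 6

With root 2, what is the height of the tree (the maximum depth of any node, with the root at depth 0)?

The longest root-to-leaf path is 2-4-5-6 (3 edges).

3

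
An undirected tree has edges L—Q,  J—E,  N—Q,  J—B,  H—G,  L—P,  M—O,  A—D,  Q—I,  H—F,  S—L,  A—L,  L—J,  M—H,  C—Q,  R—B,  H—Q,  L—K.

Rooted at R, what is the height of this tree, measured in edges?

The longest root-to-leaf path is R – B – J – L – Q – H – M – O (7 edges).

7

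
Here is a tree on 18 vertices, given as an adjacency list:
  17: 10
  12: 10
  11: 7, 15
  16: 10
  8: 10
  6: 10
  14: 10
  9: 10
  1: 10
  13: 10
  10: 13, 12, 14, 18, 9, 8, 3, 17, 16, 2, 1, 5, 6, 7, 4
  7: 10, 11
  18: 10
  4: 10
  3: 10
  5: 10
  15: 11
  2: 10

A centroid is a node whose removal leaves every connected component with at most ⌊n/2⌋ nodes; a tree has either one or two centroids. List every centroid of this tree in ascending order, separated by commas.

10

Delete 10: the remaining components have sizes 3, 1, 1, 1, 1, 1, 1, 1, 1, 1, 1, 1, 1, 1, 1. Max 3 ≤ 9, so 10 is a centroid.
No neighbour of 10 does as well, so 10 is the unique centroid.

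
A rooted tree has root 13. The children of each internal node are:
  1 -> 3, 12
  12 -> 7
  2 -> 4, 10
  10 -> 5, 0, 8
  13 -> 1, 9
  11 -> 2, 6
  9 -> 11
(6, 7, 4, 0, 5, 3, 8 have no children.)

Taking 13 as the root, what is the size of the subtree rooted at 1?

4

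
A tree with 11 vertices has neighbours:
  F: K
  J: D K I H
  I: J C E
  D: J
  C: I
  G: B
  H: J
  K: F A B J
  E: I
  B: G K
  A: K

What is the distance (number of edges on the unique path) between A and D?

3

A - K - J - D: 3 edges.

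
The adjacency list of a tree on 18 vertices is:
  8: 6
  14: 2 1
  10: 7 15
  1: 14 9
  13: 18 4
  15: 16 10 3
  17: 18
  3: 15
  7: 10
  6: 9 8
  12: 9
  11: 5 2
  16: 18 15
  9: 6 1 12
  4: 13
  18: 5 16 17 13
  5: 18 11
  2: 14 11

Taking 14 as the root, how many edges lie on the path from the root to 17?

5

Climbing from 17 to the root: 17 – 18 – 5 – 11 – 2 – 14. That's 5 steps.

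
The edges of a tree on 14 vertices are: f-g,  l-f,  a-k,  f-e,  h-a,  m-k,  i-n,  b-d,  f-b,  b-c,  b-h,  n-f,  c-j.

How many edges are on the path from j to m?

6

j – c – b – h – a – k – m: 6 edges.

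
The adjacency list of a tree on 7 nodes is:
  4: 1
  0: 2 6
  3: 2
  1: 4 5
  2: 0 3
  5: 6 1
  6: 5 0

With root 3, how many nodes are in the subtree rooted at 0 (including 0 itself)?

5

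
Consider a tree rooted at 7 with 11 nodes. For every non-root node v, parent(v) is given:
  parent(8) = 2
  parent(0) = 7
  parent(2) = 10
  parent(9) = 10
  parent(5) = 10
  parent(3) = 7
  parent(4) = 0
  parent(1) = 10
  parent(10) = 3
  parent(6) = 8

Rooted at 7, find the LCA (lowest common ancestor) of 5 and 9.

10

Path 5→root: 5 10 3 7; path 9→root: 9 10 3 7.
First common node: 10.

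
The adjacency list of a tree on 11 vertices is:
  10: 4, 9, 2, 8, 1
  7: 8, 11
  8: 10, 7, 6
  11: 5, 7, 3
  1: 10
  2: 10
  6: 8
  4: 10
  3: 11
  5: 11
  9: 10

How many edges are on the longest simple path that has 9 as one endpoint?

5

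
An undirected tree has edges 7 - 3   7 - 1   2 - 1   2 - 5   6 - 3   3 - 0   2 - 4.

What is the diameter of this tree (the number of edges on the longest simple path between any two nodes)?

5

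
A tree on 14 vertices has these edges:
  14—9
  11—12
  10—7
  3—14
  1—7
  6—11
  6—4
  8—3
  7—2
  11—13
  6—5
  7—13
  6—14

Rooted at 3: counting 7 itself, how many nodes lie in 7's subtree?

4

7's subtree: {7, 1, 10, 2}, size 4.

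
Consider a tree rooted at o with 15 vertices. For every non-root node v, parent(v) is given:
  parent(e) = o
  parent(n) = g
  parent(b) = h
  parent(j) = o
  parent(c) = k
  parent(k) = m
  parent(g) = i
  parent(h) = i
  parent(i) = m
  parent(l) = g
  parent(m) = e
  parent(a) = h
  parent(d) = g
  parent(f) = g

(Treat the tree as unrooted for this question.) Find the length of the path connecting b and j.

6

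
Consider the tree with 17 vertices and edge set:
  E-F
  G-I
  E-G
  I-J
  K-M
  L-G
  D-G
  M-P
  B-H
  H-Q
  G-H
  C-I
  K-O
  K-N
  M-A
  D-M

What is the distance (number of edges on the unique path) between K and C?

Walking from K: K–M–D–G–I–C. Length 5.

5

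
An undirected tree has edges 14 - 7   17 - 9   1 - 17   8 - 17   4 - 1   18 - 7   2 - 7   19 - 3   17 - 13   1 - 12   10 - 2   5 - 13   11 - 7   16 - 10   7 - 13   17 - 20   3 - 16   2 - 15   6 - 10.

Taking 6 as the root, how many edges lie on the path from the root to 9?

6 → 10 → 2 → 7 → 13 → 17 → 9 — 6 edges.

6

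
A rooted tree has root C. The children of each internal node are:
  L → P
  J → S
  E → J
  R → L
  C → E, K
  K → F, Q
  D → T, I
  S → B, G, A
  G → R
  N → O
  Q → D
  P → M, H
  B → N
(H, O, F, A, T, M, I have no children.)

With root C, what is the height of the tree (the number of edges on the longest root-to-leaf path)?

8

H sits deepest: C → E → J → S → G → R → L → P → H — 8 edges from the root.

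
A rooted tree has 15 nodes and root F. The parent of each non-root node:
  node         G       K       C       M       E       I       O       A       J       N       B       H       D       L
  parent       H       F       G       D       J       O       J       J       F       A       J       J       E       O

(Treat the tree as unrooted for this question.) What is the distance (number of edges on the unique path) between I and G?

4

Walking from I: I–O–J–H–G. Length 4.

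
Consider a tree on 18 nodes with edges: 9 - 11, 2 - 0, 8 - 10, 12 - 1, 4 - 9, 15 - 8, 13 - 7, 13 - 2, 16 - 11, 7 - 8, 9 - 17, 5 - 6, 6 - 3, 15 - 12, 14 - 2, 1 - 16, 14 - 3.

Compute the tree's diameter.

14

A longest path is 5-6-3-14-2-13-7-8-15-12-1-16-11-9-4, with 14 edges.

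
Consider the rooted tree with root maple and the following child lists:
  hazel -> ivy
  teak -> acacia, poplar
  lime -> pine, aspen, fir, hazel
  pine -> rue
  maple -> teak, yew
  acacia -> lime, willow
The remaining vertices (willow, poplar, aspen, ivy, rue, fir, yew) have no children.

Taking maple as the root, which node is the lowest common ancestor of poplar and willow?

teak

poplar's ancestor chain is poplar, teak, maple and willow's is willow, acacia, teak, maple; they first meet at teak.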